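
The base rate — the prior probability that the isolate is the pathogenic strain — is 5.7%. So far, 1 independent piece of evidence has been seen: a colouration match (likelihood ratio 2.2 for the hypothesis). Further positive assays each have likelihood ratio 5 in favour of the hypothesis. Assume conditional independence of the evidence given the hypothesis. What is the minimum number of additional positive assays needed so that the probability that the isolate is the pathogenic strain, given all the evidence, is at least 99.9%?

Prior odds = 0.057/0.943 = 57/943.
Bayes factor of the evidence already in hand = 2.2.
Odds after that evidence = (57/943) × 2.2 = 627/4715.
Target odds = 0.999/0.001 = 999.
Need 5ⁿ ≥ 999 ÷ (627/4715) = 1570095/209.
5⁵ = 3125 falls short of 1570095/209 but 5⁶ = 15625 reaches it, so n = 6.

6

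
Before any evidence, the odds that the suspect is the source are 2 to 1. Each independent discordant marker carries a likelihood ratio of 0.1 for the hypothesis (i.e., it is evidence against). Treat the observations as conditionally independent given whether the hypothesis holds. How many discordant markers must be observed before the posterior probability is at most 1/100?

Prior odds = 2.
Likelihood ratio per discordant marker = 0.1.
Target odds: 0.01 ÷ 0.99 = 1/99.
Require 0.1ⁿ ≤ 1/99 ÷ 2 = 1/198.
0.1² = 0.01 is still above 1/198 but 0.1³ = 0.001 is at or below it, so n = 3.

3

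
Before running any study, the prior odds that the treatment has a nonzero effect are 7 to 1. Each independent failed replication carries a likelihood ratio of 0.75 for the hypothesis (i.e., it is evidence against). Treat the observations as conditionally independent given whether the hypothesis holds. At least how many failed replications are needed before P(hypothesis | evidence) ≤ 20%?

12

Prior odds = 7.
Likelihood ratio per failed replication = 0.75.
Target posterior odds = 0.2/0.8 = 0.25.
Require 0.75ⁿ ≤ 0.25 ÷ 7 = 1/28.
0.75¹¹ = 177147/4194304 is still above 1/28 but 0.75¹² = 531441/16777216 is at or below it, so n = 12.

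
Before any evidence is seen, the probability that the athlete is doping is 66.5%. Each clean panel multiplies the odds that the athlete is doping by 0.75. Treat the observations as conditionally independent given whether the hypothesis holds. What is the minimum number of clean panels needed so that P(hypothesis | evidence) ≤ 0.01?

Prior odds = 0.665/0.335 = 133/67.
Likelihood ratio per clean panel = 0.75.
Target posterior odds = 0.01/0.99 = 1/99.
Need (133/67) × 0.75ⁿ ≤ 1/99, i.e. 0.75ⁿ ≤ 67/13167.
0.75¹⁸ ≈0.00563771 is still above 67/13167 but 0.75¹⁹ ≈0.00422828 is at or below it, so n = 19.

19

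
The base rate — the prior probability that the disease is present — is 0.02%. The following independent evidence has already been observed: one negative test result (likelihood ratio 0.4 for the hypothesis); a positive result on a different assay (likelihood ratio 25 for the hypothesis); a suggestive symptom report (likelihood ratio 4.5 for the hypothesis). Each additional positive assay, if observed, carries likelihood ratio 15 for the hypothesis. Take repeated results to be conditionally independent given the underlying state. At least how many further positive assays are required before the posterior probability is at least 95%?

3

Prior odds = 0.0002/0.9998 = 1/4999.
Combined Bayes factor of the evidence already in hand = 0.4 × 25 × 4.5 = 45.
Odds after that evidence = (1/4999) × 45 = 45/4999.
Target odds = 0.95/0.05 = 19.
Need 15ⁿ ≥ 19 ÷ (45/4999) = 94981/45.
15² = 225 falls short of 94981/45 but 15³ = 3375 reaches it, so n = 3.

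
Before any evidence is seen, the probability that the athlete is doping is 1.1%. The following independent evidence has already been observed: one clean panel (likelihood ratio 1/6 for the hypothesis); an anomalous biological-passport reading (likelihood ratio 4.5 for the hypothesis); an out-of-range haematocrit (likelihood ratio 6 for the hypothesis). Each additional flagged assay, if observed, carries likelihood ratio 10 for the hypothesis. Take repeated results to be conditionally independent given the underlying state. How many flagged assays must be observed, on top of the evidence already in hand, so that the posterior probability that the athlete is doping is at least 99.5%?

Prior odds = 0.011/0.989 = 11/989.
Combined Bayes factor of the evidence already in hand = (1/6) × 4.5 × 6 = 4.5.
Odds after that evidence = (11/989) × 4.5 = 99/1978.
Target odds = 0.995/0.005 = 199.
Need 10ⁿ ≥ 199 ÷ (99/1978) = 393622/99.
10³ = 1000 falls short of 393622/99 but 10⁴ = 10000 reaches it, so n = 4.

4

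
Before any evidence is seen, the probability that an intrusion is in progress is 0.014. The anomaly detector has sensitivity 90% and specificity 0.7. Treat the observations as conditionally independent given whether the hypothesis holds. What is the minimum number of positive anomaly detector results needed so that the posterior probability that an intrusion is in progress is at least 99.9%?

11

Prior odds = 0.014/0.986 = 7/493.
False-positive rate = 1 − 0.7 = 0.3; likelihood ratio of a positive = 0.9/0.3 = 3.
Target odds: 0.999 ÷ 0.001 = 999.
Need (7/493) × 3ⁿ ≥ 999, i.e. 3ⁿ ≥ 492507/7.
3¹⁰ = 59049 falls short of 492507/7 but 3¹¹ = 177147 reaches it, so n = 11.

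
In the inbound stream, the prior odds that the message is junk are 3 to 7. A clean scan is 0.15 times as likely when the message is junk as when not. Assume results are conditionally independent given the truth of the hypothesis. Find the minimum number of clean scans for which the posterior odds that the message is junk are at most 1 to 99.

Prior odds = 3/7.
Likelihood ratio per clean scan = 0.15.
Target odds = 1/99.
Need (3/7) × 0.15ⁿ ≤ 1/99, i.e. 0.15ⁿ ≤ 7/297.
0.15¹ = 0.15 is still above 7/297 but 0.15² = 0.0225 is at or below it, so n = 2.

2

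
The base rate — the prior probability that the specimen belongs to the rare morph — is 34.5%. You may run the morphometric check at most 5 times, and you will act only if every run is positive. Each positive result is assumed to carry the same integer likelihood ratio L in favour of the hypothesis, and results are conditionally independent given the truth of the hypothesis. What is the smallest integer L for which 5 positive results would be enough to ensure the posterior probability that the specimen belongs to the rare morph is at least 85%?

2

Prior odds = 0.345/0.655 = 69/131.
Target odds = 0.85/0.15 = 17/3.
Need L⁵ ≥ 17/3 ÷ (69/131) = 2227/207.
1⁵ = 1 < 2227/207 ≤ 32 = 2⁵, so L = 2.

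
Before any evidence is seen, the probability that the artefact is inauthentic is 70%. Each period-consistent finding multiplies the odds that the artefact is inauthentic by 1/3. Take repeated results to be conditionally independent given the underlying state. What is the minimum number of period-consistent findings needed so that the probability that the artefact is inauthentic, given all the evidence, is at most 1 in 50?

5

Prior odds: 0.7 ÷ 0.3 = 7/3.
Likelihood ratio per period-consistent finding = 1/3.
Target posterior odds = 0.02/0.98 = 1/49.
Require (1/3)ⁿ ≤ 1/49 ÷ (7/3) = 3/343.
(1/3)⁴ = 1/81 is still above 3/343 but (1/3)⁵ = 1/243 is at or below it, so n = 5.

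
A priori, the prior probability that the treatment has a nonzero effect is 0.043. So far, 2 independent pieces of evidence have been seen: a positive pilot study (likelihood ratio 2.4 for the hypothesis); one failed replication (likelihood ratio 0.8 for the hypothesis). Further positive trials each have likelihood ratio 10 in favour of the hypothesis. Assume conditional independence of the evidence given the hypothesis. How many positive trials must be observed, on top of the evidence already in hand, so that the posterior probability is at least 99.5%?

4

Prior odds = 0.043/0.957 = 43/957.
Combined Bayes factor of the evidence already in hand = 2.4 × 0.8 = 1.92.
Odds after that evidence = (43/957) × 1.92 = 688/7975.
Target odds = 0.995/0.005 = 199.
Need 10ⁿ ≥ 199 ÷ (688/7975) = 1587025/688.
10³ = 1000 falls short of 1587025/688 but 10⁴ = 10000 reaches it, so n = 4.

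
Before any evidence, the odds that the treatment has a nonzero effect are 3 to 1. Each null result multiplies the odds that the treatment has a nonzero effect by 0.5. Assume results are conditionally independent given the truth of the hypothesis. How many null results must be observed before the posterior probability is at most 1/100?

Prior odds = 3.
Likelihood ratio per null result = 0.5.
Target posterior odds = 0.01/0.99 = 1/99.
Require 0.5ⁿ ≤ 1/99 ÷ 3 = 1/297.
0.5⁸ = 0.00390625 is still above 1/297 but 0.5⁹ = 0.001953125 is at or below it, so n = 9.

9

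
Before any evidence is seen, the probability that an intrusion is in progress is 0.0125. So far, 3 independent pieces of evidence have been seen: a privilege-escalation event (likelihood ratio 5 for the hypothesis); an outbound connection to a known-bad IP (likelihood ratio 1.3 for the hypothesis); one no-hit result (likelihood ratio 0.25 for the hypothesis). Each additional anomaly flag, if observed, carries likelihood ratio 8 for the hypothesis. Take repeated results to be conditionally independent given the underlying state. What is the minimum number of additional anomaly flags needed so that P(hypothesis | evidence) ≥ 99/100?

5

Prior odds = 0.0125/0.9875 = 1/79.
Combined Bayes factor of the evidence already in hand = 5 × 1.3 × 0.25 = 1.625.
Odds after that evidence = (1/79) × 1.625 = 13/632.
Target odds = 0.99/0.01 = 99.
Need 8ⁿ ≥ 99 ÷ (13/632) = 62568/13.
8⁴ = 4096 falls short of 62568/13 but 8⁵ = 32768 reaches it, so n = 5.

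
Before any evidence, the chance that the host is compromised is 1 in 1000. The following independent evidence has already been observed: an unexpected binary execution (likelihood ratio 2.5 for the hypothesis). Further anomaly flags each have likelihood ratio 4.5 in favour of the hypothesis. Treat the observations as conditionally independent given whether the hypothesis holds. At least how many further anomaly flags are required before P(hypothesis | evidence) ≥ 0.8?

5

Prior odds = 0.001/0.999 = 1/999.
Bayes factor of the evidence already in hand = 2.5.
Odds after that evidence = (1/999) × 2.5 = 5/1998.
Target odds = 0.8/0.2 = 4.
Need 4.5ⁿ ≥ 4 ÷ (5/1998) = 1598.4.
4.5⁴ = 410.0625 falls short of 1598.4 but 4.5⁵ = 1845.28125 reaches it, so n = 5.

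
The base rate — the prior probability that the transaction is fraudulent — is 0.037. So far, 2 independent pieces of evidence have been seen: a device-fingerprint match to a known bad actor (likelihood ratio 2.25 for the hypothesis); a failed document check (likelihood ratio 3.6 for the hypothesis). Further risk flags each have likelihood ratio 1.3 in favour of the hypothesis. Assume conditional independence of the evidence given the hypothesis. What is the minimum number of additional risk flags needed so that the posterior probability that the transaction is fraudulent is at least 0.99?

Prior odds = 0.037/0.963 = 37/963.
Combined Bayes factor of the evidence already in hand = 2.25 × 3.6 = 8.1.
Odds after that evidence = (37/963) × 8.1 = 333/1070.
Target odds = 0.99/0.01 = 99.
Need 1.3ⁿ ≥ 99 ÷ (333/1070) = 11770/37.
1.3²¹ ≈247.065 falls short of 11770/37 but 1.3²² ≈321.184 reaches it, so n = 22.

22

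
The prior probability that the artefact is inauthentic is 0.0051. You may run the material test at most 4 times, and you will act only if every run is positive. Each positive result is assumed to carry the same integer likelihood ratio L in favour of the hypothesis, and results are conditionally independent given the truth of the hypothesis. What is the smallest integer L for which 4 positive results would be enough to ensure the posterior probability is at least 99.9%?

22

Prior odds = 0.0051/0.9949 = 51/9949.
Target odds = 0.999/0.001 = 999.
Need L⁴ ≥ 999 ÷ (51/9949) = 3313017/17.
21⁴ = 194481 < 3313017/17 ≤ 234256 = 22⁴, so L = 22.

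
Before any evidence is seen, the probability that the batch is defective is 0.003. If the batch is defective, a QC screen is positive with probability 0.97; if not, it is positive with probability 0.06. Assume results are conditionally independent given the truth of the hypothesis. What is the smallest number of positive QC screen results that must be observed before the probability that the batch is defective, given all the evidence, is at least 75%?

3

Prior odds = 0.003/0.997 = 3/997.
Likelihood ratio of a positive = 0.97/0.06 = 97/6.
Target posterior odds = 0.75/0.25 = 3.
Require (97/6)ⁿ ≥ 3 ÷ (3/997) = 997.
(97/6)² = 9409/36 falls short of 997 but (97/6)³ = 912673/216 reaches it, so n = 3.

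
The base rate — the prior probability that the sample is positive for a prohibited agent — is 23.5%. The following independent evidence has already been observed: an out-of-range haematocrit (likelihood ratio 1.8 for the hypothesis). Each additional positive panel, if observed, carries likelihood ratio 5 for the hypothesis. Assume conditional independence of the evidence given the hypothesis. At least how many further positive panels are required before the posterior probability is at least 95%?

3

Prior odds = 0.235/0.765 = 47/153.
Bayes factor of the evidence already in hand = 1.8.
Odds after that evidence = (47/153) × 1.8 = 47/85.
Target odds = 0.95/0.05 = 19.
Need 5ⁿ ≥ 19 ÷ (47/85) = 1615/47.
5² = 25 falls short of 1615/47 but 5³ = 125 reaches it, so n = 3.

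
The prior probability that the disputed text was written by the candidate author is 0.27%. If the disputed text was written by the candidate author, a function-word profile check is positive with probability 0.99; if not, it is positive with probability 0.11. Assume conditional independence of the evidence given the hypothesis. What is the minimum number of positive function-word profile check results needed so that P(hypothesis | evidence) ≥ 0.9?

4

Prior odds = 0.0027/0.9973 = 27/9973.
Likelihood ratio of a positive = 0.99/0.11 = 9.
Target odds: 0.9 ÷ 0.1 = 9.
Require 9ⁿ ≥ 9 ÷ (27/9973) = 9973/3.
9³ = 729 falls short of 9973/3 but 9⁴ = 6561 reaches it, so n = 4.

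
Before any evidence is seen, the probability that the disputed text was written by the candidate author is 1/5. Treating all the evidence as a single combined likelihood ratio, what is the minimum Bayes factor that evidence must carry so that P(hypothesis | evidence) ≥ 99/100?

396

Prior odds = 0.2/0.8 = 0.25.
Target odds = 0.99/0.01 = 99.
Required Bayes factor = 99 ÷ 0.25 = 396.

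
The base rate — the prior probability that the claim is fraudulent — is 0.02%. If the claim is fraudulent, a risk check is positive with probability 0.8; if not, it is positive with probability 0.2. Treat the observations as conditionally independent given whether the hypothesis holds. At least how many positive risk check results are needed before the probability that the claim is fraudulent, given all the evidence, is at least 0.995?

Prior odds = 0.0002/0.9998 = 1/4999.
Likelihood ratio of a positive = 0.8/0.2 = 4.
Target posterior odds = 0.995/0.005 = 199.
Require 4ⁿ ≥ 199 ÷ (1/4999) = 994801.
4⁹ = 262144 falls short of 994801 but 4¹⁰ = 1048576 reaches it, so n = 10.

10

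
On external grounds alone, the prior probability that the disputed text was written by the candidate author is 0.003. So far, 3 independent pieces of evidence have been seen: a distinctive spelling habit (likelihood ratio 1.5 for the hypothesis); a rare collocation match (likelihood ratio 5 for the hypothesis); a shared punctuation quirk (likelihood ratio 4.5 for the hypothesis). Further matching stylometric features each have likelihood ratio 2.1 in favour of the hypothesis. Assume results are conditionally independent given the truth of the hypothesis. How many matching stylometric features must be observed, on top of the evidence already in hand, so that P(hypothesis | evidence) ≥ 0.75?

Prior odds = 0.003/0.997 = 3/997.
Combined Bayes factor of the evidence already in hand = 1.5 × 5 × 4.5 = 33.75.
Odds after that evidence = (3/997) × 33.75 = 405/3988.
Target odds = 0.75/0.25 = 3.
Need 2.1ⁿ ≥ 3 ÷ (405/3988) = 3988/135.
2.1⁴ = 19.4481 falls short of 3988/135 but 2.1⁵ = 4084101/100000 reaches it, so n = 5.

5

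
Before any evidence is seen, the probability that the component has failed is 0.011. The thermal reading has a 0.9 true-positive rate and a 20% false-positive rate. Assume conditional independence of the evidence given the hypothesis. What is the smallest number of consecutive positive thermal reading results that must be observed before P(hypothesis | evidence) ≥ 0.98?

6

Prior odds: 0.011 ÷ 0.989 = 11/989.
Likelihood ratio of a positive result = 0.9/0.2 = 4.5.
Target odds: 0.98 ÷ 0.02 = 49.
Need (11/989) × 4.5ⁿ ≥ 49, i.e. 4.5ⁿ ≥ 48461/11.
4.5⁵ = 1845.28125 falls short of 48461/11 but 4.5⁶ = 8303.765625 reaches it, so n = 6.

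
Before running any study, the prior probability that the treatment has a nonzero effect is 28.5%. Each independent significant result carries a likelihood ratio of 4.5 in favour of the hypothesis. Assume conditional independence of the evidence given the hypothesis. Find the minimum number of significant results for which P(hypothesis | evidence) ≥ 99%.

4

Prior odds = 0.285/0.715 = 57/143.
Likelihood ratio per significant result = 4.5.
Target odds: 0.99 ÷ 0.01 = 99.
Require 4.5ⁿ ≥ 99 ÷ (57/143) = 4719/19.
4.5³ = 91.125 falls short of 4719/19 but 4.5⁴ = 410.0625 reaches it, so n = 4.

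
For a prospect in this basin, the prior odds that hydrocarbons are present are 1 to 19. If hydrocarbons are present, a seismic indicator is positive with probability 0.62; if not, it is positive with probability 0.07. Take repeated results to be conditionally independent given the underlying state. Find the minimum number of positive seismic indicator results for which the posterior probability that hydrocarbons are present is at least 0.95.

3

Prior odds = 1/19.
Likelihood ratio of a positive = 0.62/0.07 = 62/7.
Target posterior odds = 0.95/0.05 = 19.
Need (1/19) × (62/7)ⁿ ≥ 19, i.e. (62/7)ⁿ ≥ 361.
(62/7)² = 3844/49 falls short of 361 but (62/7)³ = 238328/343 reaches it, so n = 3.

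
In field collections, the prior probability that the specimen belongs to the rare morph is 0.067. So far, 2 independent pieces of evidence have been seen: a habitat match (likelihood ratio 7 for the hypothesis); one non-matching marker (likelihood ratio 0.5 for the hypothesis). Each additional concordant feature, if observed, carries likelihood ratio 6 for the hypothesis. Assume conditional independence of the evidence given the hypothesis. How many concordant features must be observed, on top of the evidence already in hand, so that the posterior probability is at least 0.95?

3

Prior odds = 0.067/0.933 = 67/933.
Combined Bayes factor of the evidence already in hand = 7 × 0.5 = 3.5.
Odds after that evidence = (67/933) × 3.5 = 469/1866.
Target odds = 0.95/0.05 = 19.
Need 6ⁿ ≥ 19 ÷ (469/1866) = 35454/469.
6² = 36 falls short of 35454/469 but 6³ = 216 reaches it, so n = 3.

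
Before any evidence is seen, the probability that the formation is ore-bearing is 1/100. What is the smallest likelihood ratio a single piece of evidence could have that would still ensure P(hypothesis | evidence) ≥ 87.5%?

693

Prior odds = 0.01/0.99 = 1/99.
Target odds = 0.875/0.125 = 7.
Required Bayes factor = 7 ÷ (1/99) = 693.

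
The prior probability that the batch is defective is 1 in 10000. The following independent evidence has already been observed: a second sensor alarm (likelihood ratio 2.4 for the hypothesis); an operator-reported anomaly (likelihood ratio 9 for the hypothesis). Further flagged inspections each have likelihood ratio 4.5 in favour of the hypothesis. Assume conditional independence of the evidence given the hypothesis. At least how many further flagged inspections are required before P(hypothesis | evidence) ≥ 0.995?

Prior odds = 0.0001/0.9999 = 1/9999.
Combined Bayes factor of the evidence already in hand = 2.4 × 9 = 21.6.
Odds after that evidence = (1/9999) × 21.6 = 12/5555.
Target odds = 0.995/0.005 = 199.
Need 4.5ⁿ ≥ 199 ÷ (12/5555) = 1105445/12.
4.5⁷ = 4782969/128 falls short of 1105445/12 but 4.5⁸ = 43046721/256 reaches it, so n = 8.

8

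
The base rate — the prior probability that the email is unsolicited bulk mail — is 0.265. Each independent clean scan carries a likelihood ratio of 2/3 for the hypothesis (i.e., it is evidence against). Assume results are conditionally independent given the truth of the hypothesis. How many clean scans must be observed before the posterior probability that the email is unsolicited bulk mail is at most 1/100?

9

Prior odds = 0.265/0.735 = 53/147.
Likelihood ratio per clean scan = 2/3.
Target odds: 0.01 ÷ 0.99 = 1/99.
Need (53/147) × (2/3)ⁿ ≤ 1/99, i.e. (2/3)ⁿ ≤ 49/1749.
(2/3)⁸ = 256/6561 is still above 49/1749 but (2/3)⁹ = 512/19683 is at or below it, so n = 9.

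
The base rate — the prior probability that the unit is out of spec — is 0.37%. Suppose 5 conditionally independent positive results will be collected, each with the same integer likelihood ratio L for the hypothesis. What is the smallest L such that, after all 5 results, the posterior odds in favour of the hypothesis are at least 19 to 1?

6

Prior odds = 0.0037/0.9963 = 37/9963.
Target odds = 19.
Need L⁵ ≥ 19 ÷ (37/9963) = 189297/37.
5⁵ = 3125 < 189297/37 ≤ 7776 = 6⁵, so L = 6.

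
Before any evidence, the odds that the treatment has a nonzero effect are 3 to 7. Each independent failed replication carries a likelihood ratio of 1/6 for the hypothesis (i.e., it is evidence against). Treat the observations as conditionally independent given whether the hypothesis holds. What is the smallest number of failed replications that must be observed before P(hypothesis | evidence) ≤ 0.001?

4

Prior odds = 3/7.
Likelihood ratio per failed replication = 1/6.
Target odds: 0.001 ÷ 0.999 = 1/999.
Need (3/7) × (1/6)ⁿ ≤ 1/999, i.e. (1/6)ⁿ ≤ 7/2997.
(1/6)³ = 1/216 is still above 7/2997 but (1/6)⁴ = 1/1296 is at or below it, so n = 4.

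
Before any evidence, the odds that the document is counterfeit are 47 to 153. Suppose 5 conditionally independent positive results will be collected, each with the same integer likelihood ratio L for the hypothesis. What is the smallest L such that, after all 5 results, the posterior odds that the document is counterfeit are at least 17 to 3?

Prior odds = 47/153.
Target odds = 17/3.
Need L⁵ ≥ 17/3 ÷ (47/153) = 867/47.
1⁵ = 1 < 867/47 ≤ 32 = 2⁵, so L = 2.

2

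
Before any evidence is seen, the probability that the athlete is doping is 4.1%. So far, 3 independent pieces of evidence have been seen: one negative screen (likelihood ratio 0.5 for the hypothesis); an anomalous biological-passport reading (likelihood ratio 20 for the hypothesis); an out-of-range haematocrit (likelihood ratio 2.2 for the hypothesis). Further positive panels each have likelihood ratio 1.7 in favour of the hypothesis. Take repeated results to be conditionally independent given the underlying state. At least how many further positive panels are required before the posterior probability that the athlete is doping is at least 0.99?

9

Prior odds = 0.041/0.959 = 41/959.
Combined Bayes factor of the evidence already in hand = 0.5 × 20 × 2.2 = 22.
Odds after that evidence = (41/959) × 22 = 902/959.
Target odds = 0.99/0.01 = 99.
Need 1.7ⁿ ≥ 99 ÷ (902/959) = 8631/82.
1.7⁸ ≈69.7576 falls short of 8631/82 but 1.7⁹ ≈118.588 reaches it, so n = 9.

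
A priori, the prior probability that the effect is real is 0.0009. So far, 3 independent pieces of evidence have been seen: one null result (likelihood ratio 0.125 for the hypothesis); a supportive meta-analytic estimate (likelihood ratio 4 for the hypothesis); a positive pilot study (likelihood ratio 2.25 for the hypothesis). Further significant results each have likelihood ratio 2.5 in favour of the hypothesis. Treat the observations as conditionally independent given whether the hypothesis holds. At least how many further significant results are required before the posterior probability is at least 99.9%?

Prior odds = 0.0009/0.9991 = 9/9991.
Combined Bayes factor of the evidence already in hand = 0.125 × 4 × 2.25 = 1.125.
Odds after that evidence = (9/9991) × 1.125 = 81/79928.
Target odds = 0.999/0.001 = 999.
Need 2.5ⁿ ≥ 999 ÷ (81/79928) = 2957336/3.
2.5¹⁵ ≈931323 falls short of 2957336/3 but 2.5¹⁶ ≈2.32831e+06 reaches it, so n = 16.

16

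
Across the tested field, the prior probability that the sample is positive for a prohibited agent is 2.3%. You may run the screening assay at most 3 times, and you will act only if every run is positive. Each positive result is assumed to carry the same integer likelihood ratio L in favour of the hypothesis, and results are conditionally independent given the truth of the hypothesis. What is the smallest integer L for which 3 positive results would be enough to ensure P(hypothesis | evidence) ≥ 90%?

Prior odds = 0.023/0.977 = 23/977.
Target odds = 0.9/0.1 = 9.
Need L³ ≥ 9 ÷ (23/977) = 8793/23.
7³ = 343 < 8793/23 ≤ 512 = 8³, so L = 8.

8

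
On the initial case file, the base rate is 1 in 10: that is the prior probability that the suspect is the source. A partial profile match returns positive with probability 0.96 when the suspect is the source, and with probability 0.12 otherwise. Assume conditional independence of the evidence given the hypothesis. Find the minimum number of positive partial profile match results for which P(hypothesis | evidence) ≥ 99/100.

4

Prior odds: 0.1 ÷ 0.9 = 1/9.
Likelihood ratio of a positive result = 0.96/0.12 = 8.
Target odds: 0.99 ÷ 0.01 = 99.
Require 8ⁿ ≥ 99 ÷ (1/9) = 891.
8³ = 512 falls short of 891 but 8⁴ = 4096 reaches it, so n = 4.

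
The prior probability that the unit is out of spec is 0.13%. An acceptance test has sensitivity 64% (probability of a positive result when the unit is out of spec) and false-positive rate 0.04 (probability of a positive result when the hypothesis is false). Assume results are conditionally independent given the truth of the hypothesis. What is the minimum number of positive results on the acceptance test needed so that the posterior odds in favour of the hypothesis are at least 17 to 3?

4

Prior odds: 0.0013 ÷ 0.9987 = 13/9987.
Likelihood ratio of a positive result = 0.64/0.04 = 16.
Target odds = 17/3.
Need (13/9987) × 16ⁿ ≥ 17/3, i.e. 16ⁿ ≥ 56593/13.
16³ = 4096 falls short of 56593/13 but 16⁴ = 65536 reaches it, so n = 4.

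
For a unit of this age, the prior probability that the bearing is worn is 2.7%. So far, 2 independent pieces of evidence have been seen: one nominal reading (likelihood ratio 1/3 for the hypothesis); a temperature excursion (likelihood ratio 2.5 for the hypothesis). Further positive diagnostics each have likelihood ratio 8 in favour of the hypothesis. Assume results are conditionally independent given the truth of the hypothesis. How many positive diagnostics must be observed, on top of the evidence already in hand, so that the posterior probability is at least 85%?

3

Prior odds = 0.027/0.973 = 27/973.
Combined Bayes factor of the evidence already in hand = (1/3) × 2.5 = 5/6.
Odds after that evidence = (27/973) × 5/6 = 45/1946.
Target odds = 0.85/0.15 = 17/3.
Need 8ⁿ ≥ 17/3 ÷ (45/1946) = 33082/135.
8² = 64 falls short of 33082/135 but 8³ = 512 reaches it, so n = 3.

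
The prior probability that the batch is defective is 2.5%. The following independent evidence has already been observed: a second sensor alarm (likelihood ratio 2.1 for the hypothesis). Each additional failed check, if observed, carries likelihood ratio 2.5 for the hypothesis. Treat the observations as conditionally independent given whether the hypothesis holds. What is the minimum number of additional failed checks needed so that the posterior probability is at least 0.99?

9

Prior odds = 0.025/0.975 = 1/39.
Bayes factor of the evidence already in hand = 2.1.
Odds after that evidence = (1/39) × 2.1 = 7/130.
Target odds = 0.99/0.01 = 99.
Need 2.5ⁿ ≥ 99 ÷ (7/130) = 12870/7.
2.5⁸ = 390625/256 falls short of 12870/7 but 2.5⁹ = 1953125/512 reaches it, so n = 9.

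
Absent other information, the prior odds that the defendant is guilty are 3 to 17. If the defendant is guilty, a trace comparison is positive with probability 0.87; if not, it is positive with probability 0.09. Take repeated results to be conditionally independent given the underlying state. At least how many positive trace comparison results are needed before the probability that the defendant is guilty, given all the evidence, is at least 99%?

3

Prior odds = 3/17.
Likelihood ratio of a positive = 0.87/0.09 = 29/3.
Target odds: 0.99 ÷ 0.01 = 99.
Require (29/3)ⁿ ≥ 99 ÷ (3/17) = 561.
(29/3)² = 841/9 falls short of 561 but (29/3)³ = 24389/27 reaches it, so n = 3.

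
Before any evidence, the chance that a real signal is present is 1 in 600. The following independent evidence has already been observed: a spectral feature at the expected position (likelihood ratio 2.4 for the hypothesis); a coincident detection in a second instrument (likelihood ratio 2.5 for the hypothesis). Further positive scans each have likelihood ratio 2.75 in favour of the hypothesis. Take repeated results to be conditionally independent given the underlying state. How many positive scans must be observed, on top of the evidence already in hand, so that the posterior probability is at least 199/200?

10

Prior odds = (1/600)/(599/600) = 1/599.
Combined Bayes factor of the evidence already in hand = 2.4 × 2.5 = 6.
Odds after that evidence = (1/599) × 6 = 6/599.
Target odds = 0.995/0.005 = 199.
Need 2.75ⁿ ≥ 199 ÷ (6/599) = 119201/6.
2.75⁹ ≈8994.86 falls short of 119201/6 but 2.75¹⁰ ≈24735.9 reaches it, so n = 10.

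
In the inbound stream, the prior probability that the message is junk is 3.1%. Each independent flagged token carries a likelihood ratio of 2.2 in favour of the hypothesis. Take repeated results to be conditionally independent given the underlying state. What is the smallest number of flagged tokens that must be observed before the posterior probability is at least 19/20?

Prior odds = 0.031/0.969 = 31/969.
Likelihood ratio per flagged token = 2.2.
Target odds: 0.95 ÷ 0.05 = 19.
Require 2.2ⁿ ≥ 19 ÷ (31/969) = 18411/31.
2.2⁸ = 214358881/390625 falls short of 18411/31 but 2.2⁹ ≈1207.27 reaches it, so n = 9.

9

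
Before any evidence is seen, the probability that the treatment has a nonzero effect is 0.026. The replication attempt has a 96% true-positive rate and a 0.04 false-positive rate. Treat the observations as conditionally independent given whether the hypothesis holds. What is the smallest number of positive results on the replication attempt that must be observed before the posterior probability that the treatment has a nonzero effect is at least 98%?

Prior odds: 0.026 ÷ 0.974 = 13/487.
Likelihood ratio of a positive result = 0.96/0.04 = 24.
Target odds: 0.98 ÷ 0.02 = 49.
Require 24ⁿ ≥ 49 ÷ (13/487) = 23863/13.
24² = 576 falls short of 23863/13 but 24³ = 13824 reaches it, so n = 3.

3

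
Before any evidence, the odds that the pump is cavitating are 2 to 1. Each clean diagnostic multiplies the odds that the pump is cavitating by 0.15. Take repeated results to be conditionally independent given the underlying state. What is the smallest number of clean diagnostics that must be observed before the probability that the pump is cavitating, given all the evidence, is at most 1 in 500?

4

Prior odds = 2.
Likelihood ratio per clean diagnostic = 0.15.
Target odds: 0.002 ÷ 0.998 = 1/499.
Need 2 × 0.15ⁿ ≤ 1/499, i.e. 0.15ⁿ ≤ 1/998.
0.15³ = 0.003375 is still above 1/998 but 0.15⁴ = 81/160000 is at or below it, so n = 4.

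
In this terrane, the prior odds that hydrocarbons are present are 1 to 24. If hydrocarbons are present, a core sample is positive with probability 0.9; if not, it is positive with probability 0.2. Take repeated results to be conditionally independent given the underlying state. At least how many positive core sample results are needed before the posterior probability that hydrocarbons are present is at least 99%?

Prior odds = 1/24.
Likelihood ratio of a positive = 0.9/0.2 = 4.5.
Target odds: 0.99 ÷ 0.01 = 99.
Require 4.5ⁿ ≥ 99 ÷ (1/24) = 2376.
4.5⁵ = 1845.28125 falls short of 2376 but 4.5⁶ = 8303.765625 reaches it, so n = 6.

6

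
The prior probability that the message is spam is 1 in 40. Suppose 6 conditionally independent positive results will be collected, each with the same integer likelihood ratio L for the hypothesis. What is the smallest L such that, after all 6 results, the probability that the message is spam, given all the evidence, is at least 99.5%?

Prior odds = 0.025/0.975 = 1/39.
Target odds = 0.995/0.005 = 199.
Need L⁶ ≥ 199 ÷ (1/39) = 7761.
4⁶ = 4096 < 7761 ≤ 15625 = 5⁶, so L = 5.

5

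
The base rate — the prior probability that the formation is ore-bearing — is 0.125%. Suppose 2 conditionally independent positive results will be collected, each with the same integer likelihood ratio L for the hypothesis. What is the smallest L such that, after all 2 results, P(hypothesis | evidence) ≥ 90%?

Prior odds = 0.00125/0.99875 = 1/799.
Target odds = 0.9/0.1 = 9.
Need L² ≥ 9 ÷ (1/799) = 7191.
84² = 7056 < 7191 ≤ 7225 = 85², so L = 85.

85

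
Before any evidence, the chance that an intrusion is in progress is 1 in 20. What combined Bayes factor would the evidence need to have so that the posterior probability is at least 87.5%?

133

Prior odds = 0.05/0.95 = 1/19.
Target odds = 0.875/0.125 = 7.
Required Bayes factor = 7 ÷ (1/19) = 133.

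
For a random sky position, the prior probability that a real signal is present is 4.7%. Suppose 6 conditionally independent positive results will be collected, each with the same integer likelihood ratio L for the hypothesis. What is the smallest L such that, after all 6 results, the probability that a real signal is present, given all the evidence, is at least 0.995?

Prior odds = 0.047/0.953 = 47/953.
Target odds = 0.995/0.005 = 199.
Need L⁶ ≥ 199 ÷ (47/953) = 189647/47.
3⁶ = 729 < 189647/47 ≤ 4096 = 4⁶, so L = 4.

4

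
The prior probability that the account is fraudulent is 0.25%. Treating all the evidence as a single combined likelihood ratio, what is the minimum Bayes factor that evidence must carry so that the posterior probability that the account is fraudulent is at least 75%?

1197

Prior odds = 0.0025/0.9975 = 1/399.
Target odds = 0.75/0.25 = 3.
Required Bayes factor = 3 ÷ (1/399) = 1197.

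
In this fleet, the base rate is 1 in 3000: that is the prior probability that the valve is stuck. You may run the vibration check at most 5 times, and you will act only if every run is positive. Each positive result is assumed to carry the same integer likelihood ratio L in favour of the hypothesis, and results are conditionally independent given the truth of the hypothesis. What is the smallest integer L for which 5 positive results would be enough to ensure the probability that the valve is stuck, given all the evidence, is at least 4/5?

7

Prior odds = (1/3000)/(2999/3000) = 1/2999.
Target odds = 0.8/0.2 = 4.
Need L⁵ ≥ 4 ÷ (1/2999) = 11996.
6⁵ = 7776 < 11996 ≤ 16807 = 7⁵, so L = 7.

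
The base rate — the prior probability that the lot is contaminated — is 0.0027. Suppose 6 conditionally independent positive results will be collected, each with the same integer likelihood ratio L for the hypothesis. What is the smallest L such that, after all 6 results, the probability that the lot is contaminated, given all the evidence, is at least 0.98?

6

Prior odds = 0.0027/0.9973 = 27/9973.
Target odds = 0.98/0.02 = 49.
Need L⁶ ≥ 49 ÷ (27/9973) = 488677/27.
5⁶ = 15625 < 488677/27 ≤ 46656 = 6⁶, so L = 6.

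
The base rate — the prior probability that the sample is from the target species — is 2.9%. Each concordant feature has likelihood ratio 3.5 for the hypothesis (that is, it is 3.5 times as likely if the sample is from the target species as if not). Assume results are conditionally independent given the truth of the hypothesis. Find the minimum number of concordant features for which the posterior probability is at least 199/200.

Prior odds = 0.029/0.971 = 29/971.
Likelihood ratio per concordant feature = 3.5.
Target odds: 0.995 ÷ 0.005 = 199.
Require 3.5ⁿ ≥ 199 ÷ (29/971) = 193229/29.
3.5⁷ = 823543/128 falls short of 193229/29 but 3.5⁸ = 5764801/256 reaches it, so n = 8.

8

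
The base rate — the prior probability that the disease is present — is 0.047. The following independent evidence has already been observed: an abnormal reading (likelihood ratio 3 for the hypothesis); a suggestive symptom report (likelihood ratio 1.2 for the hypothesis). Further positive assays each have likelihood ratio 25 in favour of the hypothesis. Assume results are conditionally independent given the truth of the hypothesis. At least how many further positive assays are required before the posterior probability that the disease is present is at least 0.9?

Prior odds = 0.047/0.953 = 47/953.
Combined Bayes factor of the evidence already in hand = 3 × 1.2 = 3.6.
Odds after that evidence = (47/953) × 3.6 = 846/4765.
Target odds = 0.9/0.1 = 9.
Need 25ⁿ ≥ 9 ÷ (846/4765) = 4765/94.
25¹ = 25 falls short of 4765/94 but 25² = 625 reaches it, so n = 2.

2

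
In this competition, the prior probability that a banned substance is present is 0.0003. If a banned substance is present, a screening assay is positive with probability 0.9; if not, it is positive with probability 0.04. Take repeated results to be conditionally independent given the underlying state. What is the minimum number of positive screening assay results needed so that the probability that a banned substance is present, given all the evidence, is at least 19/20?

Prior odds: 0.0003 ÷ 0.9997 = 3/9997.
Likelihood ratio of a positive = 0.9/0.04 = 22.5.
Target odds: 0.95 ÷ 0.05 = 19.
Need (3/9997) × 22.5ⁿ ≥ 19, i.e. 22.5ⁿ ≥ 189943/3.
22.5³ = 11390.625 falls short of 189943/3 but 22.5⁴ = 256289.0625 reaches it, so n = 4.

4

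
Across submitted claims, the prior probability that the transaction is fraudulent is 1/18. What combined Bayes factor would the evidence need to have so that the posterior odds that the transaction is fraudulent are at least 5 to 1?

85

Prior odds = (1/18)/(17/18) = 1/17.
Target odds = 5.
Required Bayes factor = 5 ÷ (1/17) = 85.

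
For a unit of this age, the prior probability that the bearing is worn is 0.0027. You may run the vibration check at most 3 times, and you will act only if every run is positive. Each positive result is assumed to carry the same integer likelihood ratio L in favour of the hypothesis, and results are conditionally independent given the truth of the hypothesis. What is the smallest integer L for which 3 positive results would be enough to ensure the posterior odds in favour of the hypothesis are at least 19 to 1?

Prior odds = 0.0027/0.9973 = 27/9973.
Target odds = 19.
Need L³ ≥ 19 ÷ (27/9973) = 189487/27.
19³ = 6859 < 189487/27 ≤ 8000 = 20³, so L = 20.

20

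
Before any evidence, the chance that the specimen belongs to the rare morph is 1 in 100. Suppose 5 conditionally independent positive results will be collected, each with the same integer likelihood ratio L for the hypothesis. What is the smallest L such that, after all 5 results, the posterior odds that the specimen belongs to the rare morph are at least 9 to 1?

4

Prior odds = 0.01/0.99 = 1/99.
Target odds = 9.
Need L⁵ ≥ 9 ÷ (1/99) = 891.
3⁵ = 243 < 891 ≤ 1024 = 4⁵, so L = 4.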